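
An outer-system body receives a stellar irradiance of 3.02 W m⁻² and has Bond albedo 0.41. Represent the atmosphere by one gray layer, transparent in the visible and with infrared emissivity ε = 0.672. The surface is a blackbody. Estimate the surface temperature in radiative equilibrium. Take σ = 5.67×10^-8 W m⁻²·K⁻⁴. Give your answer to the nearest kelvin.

Effective emission temperature (TOA balance): σT_e⁴ = S(1−α)/4 = 0.4455 W m⁻² → T_e = 52.94 K.
The surface balance (absorbed SW + ε·downward IR = σT_s⁴) with T_a⁴ = T_s⁴/2 reduces to T_s = T_e·[2/(2−ε)]^¼ = 58.65 K.

59 K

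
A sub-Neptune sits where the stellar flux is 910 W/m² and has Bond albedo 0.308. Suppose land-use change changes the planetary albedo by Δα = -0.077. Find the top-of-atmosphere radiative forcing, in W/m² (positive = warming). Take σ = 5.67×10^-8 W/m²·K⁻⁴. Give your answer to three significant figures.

TOA radiative forcing: ΔF = −S·Δα/4 = −910.0·(-0.077)/4 = 17.52 W/m².

17.5 W/m²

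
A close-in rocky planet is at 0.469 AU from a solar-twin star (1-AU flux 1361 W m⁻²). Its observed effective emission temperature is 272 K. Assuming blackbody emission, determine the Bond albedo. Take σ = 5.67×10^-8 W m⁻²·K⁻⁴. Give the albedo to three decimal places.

0.799

Irradiance scales as 1/d², so S = 1361 W m⁻² × (1/0.469)² = 6187 W m⁻².
Rearranging the radiative balance, α = 1 − 4σT⁴/S.
σT⁴ = 310.4 W m⁻², so 4σT⁴ = 1241 W m⁻².
1−α = 1241/6187 = 0.2006, so α = 0.7994.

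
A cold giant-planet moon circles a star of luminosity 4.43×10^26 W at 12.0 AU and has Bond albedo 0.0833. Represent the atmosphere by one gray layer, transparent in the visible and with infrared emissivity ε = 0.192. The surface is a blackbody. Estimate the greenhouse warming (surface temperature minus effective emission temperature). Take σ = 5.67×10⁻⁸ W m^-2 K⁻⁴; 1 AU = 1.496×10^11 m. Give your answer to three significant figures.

2.08 kelvin

Orbital distance: d = 12.0 AU = 1.795×10^12 m.
Spreading L over a sphere of radius d: S = 4.43×10^26/(4π·1.80×10^12²) = 10.94 W m^-2.
The planet radiates to space at T_e = [S(1−α)/(4σ)]^(1/4) = 81.54 K.
Surface balance with a leaky layer gives σT_s⁴ = σT_e⁴·2/(2−ε), so T_s = T_e·[2/(2−0.192)]^(1/4) = 83.63 K.
Greenhouse warming: T_s − T_e = 2.084 K.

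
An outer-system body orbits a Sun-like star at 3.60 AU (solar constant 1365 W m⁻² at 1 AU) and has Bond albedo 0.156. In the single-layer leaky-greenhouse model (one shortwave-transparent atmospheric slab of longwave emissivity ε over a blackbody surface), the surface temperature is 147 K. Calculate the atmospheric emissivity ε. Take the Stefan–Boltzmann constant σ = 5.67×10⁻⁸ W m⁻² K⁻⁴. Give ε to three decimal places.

0.321

By the inverse-square law, S = 1365/3.60² = 105.3 W m⁻².
First, T_e = [105.3·(1−0.156)/(4σ)]^(1/4) = 140.7 K.
Since (2−ε)/2 = (T_e/T_s)⁴ = 0.8394, ε = 0.3212.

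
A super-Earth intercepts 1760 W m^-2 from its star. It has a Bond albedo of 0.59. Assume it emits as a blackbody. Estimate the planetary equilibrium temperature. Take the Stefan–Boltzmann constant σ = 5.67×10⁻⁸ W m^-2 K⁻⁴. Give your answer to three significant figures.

The planet absorbs (1−α)S over its disc πR² and re-emits over 4πR², so the mean absorbed flux is (1−0.59)·1760/4 = 180.4 W m^-2.
Set σT⁴ = 180.4 → T = (180.4/σ)^(1/4) = 237.5 K.

237 K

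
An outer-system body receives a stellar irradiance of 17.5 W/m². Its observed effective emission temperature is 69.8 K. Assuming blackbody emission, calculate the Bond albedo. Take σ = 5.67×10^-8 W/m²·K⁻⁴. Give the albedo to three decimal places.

0.692

Rearranging the radiative balance, α = 1 − 4σT⁴/S.
4σT⁴ = 4·5.67×10⁻⁸·(69.8)⁴ = 5.384 W/m².
Hence α = 1 − 5.384/17.50 = 0.6924.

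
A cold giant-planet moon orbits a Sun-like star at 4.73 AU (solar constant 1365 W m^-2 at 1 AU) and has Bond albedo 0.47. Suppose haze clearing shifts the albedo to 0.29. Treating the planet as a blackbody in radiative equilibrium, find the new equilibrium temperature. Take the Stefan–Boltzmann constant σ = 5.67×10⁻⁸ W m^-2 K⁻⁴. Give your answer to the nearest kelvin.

118 K

By the inverse-square law, S = 1365/4.73² = 61.01 W m^-2.
New equilibrium: T₂ = [(1−0.29)·61.01/(4σ)]^(1/4) = 117.6 K.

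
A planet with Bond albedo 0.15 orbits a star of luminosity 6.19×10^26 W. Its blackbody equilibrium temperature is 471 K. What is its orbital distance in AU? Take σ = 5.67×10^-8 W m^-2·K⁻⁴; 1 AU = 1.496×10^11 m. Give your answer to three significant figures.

Required flux: S = 4σT⁴/(1−α) = 13130 W m^-2.
Then d = [L/(4πS)]^(1/2) = 6.125×10^10 m, i.e. 0.4094 AU.

0.409 AU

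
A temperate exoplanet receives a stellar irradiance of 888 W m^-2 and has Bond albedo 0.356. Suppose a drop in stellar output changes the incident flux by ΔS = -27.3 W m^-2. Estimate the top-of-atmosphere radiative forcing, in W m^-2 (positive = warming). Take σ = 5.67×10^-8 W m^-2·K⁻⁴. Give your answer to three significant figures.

Only a fraction (1−α) is absorbed and it's spread over 4πR², so ΔF = (1−α)ΔS/4 = -4.395 W m^-2.

-4.40 W m^-2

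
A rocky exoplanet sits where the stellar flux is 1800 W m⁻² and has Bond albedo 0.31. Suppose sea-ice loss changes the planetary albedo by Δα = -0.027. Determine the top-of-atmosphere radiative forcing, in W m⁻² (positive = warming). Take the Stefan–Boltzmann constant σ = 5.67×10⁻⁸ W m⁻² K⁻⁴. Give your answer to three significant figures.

12.2 W m⁻²

ΔF = −(S/4)Δα = −(1800/4)×(-0.027) = 12.15 W m⁻².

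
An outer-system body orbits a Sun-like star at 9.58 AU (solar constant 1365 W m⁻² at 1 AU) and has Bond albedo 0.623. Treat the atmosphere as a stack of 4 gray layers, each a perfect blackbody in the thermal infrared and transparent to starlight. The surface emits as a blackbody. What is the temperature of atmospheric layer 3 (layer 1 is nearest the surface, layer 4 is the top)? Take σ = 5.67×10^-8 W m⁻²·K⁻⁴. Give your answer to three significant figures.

83.9 kelvin

Irradiance scales as 1/d², so S = 1365 W m⁻² × (1/9.58)² = 14.87 W m⁻².
OLR = S(1−α)/4 = 1.402 W m⁻²; the top layer radiates at T_e = 70.51 K.
Each opaque layer satisfies 2T_j⁴ = T_{j−1}⁴ + T_{j+1}⁴, giving T_k⁴ = (N+1−k)T_e⁴.
T_3 = (2)^(1/4)·70.51 = 83.86 K.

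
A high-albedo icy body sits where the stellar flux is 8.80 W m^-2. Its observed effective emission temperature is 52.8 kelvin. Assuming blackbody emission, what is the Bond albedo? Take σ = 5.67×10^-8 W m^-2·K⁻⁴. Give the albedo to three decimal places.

0.800

Energy balance: S(1−α)/4 = σT⁴, so 1−α = 4σT⁴/S.
σT⁴ = 0.4407 W m^-2, so 4σT⁴ = 1.763 W m^-2.
1−α = 1.763/8.800 = 0.2003, so α = 0.7997.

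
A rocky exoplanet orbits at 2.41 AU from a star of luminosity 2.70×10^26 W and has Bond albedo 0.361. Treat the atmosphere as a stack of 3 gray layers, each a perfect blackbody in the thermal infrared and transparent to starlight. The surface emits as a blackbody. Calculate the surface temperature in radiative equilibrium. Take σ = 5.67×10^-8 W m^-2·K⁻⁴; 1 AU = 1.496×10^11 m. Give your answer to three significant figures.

d = 2.41 × 1.496×10^11 m = 3.605×10^11 m.
Flux at the orbit: S = L/(4πd²) = 2.70×10^26/(4π·(3.61×10^11)²) = 165.3 W m^-2.
Top-of-atmosphere balance: σT_e⁴ = S(1−α)/4 = 26.41 W m^-2 → T_e = 146.9 K.
Layer-by-layer balance gives σT_s⁴ = (N+1)σT_e⁴, so T_s = 4^¼·146.9 = 207.8 K.

208 K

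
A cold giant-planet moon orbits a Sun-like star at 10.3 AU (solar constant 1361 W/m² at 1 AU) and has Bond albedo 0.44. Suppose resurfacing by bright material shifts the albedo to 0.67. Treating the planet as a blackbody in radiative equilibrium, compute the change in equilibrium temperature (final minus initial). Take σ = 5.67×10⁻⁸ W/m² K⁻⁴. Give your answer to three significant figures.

Irradiance scales as 1/d², so S = 1361 W/m² × (1/10.3)² = 12.83 W/m².
Before: T₁ = [12.83·0.56/(4σ)]^(1/4) = 75.02 K.
With α = 0.67, T₂ = 65.73 K.
ΔT = T₂ − T₁ = -9.291 K.

-9.29 K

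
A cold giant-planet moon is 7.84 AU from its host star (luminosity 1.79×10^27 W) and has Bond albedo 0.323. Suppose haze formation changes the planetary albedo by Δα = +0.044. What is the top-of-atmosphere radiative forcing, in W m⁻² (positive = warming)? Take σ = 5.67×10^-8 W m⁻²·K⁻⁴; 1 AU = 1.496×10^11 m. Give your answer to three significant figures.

d = 7.84 × 1.496×10^11 m = 1.173×10^12 m.
Flux at the orbit: S = L/(4πd²) = 1.79×10^27/(4π·(1.17×10^12)²) = 103.5 W m⁻².
TOA radiative forcing: ΔF = −S·Δα/4 = −103.5·(+0.044)/4 = -1.139 W m⁻².

-1.14 W m⁻²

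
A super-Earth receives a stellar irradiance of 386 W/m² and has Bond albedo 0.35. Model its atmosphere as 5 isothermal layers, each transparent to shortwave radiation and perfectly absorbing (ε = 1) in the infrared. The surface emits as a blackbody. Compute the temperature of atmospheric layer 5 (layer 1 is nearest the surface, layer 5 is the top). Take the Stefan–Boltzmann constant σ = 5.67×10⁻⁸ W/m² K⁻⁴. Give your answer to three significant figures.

182 kelvin

Top-of-atmosphere balance: σT_e⁴ = S(1−α)/4 = 62.73 W/m² → T_e = 182.4 K.
Each opaque layer satisfies 2T_j⁴ = T_{j−1}⁴ + T_{j+1}⁴, giving T_k⁴ = (N+1−k)T_e⁴.
With k = 5: T_5 = (5+1−5)^¼·182.4 K = 182.4 K.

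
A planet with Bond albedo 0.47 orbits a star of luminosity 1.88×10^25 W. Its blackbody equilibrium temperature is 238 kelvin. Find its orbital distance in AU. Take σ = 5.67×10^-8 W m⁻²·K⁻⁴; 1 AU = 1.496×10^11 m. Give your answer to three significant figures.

The flux needed for this T is 4σT⁴/(1−0.47) = 1373 W m⁻².
Then d = [L/(4πS)]^(1/2) = 3.301×10^10 m, i.e. 0.2207 AU.

0.221 AU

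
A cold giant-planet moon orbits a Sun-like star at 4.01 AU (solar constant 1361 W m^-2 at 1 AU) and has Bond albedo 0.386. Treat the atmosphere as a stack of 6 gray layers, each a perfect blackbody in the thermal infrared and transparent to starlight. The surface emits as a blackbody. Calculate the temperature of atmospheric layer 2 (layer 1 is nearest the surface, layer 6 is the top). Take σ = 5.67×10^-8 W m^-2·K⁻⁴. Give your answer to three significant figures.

184 kelvin

By the inverse-square law, S = 1361/4.01² = 84.64 W m^-2.
Top-of-atmosphere balance: σT_e⁴ = S(1−α)/4 = 12.99 W m^-2 → T_e = 123.0 K.
In the N-layer model, layer k (counted from the surface) has T_k = (N+1−k)^(1/4)·T_e.
With k = 2: T_2 = (6+1−2)^¼·123.0 K = 184.0 K.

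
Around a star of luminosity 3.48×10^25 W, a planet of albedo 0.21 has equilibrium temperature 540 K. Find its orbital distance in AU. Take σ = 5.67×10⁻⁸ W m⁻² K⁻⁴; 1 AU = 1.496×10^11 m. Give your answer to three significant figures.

0.0712 AU

The flux needed for this T is 4σT⁴/(1−0.21) = 24410 W m⁻².
Then d = [L/(4πS)]^(1/2) = 1.065×10^10 m, i.e. 0.07120 AU.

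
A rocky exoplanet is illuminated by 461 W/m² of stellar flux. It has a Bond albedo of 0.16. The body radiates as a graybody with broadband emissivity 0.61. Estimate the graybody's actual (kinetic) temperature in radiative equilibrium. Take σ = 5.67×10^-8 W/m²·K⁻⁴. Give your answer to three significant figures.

230 kelvin

Absorbed flux (global mean): S(1−α)/4 = 461.0·0.84/4 = 96.81 W/m².
Radiative balance εσT⁴ = 96.81 gives T = [96.81/(0.61·σ)]^(1/4) = 230.0 K.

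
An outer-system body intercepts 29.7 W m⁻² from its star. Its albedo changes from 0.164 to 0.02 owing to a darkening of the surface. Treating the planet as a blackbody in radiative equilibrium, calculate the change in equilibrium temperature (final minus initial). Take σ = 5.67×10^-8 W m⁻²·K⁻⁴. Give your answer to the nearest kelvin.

Before: T₁ = [29.70·0.836/(4σ)]^(1/4) = 102.3 K.
With α = 0.02, T₂ = 106.4 K.
Change: 106.4 − 102.3 = 4.146 K.

4 kelvin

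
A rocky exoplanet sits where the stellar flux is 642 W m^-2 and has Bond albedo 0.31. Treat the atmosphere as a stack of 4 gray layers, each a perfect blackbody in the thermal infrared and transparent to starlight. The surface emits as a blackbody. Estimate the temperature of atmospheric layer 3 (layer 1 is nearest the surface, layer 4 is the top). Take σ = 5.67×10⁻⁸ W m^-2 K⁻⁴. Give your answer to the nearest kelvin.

OLR = S(1−α)/4 = 110.7 W m^-2; the top layer radiates at T_e = 210.2 K.
In the N-layer model, layer k (counted from the surface) has T_k = (N+1−k)^(1/4)·T_e.
T_3 = (2)^(1/4)·210.2 = 250.0 K.

250 K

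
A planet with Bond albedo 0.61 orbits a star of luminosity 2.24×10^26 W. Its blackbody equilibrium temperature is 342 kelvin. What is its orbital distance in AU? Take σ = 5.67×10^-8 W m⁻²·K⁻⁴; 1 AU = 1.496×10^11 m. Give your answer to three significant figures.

Required flux: S = 4σT⁴/(1−α) = 7956 W m⁻².
From L = 4πd²S, d = √(2.24×10^26/(4π·7956)) = 4.733×10^10 m = 0.3164 AU.

0.316 AU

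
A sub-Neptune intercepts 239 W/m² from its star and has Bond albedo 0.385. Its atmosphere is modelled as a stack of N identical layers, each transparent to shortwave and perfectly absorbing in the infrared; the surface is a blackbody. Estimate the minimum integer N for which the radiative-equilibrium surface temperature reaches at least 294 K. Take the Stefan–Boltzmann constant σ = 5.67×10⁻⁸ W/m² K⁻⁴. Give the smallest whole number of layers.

11

Top-of-atmosphere balance: σT_e⁴ = S(1−α)/4 = 36.75 W/m² → T_e = 159.6 K.
T_s = (N+1)^(1/4)·T_e ≥ 294 K requires N+1 ≥ (T_s/T_e)⁴ = (294/159.6)⁴ = 11.528.
So N ≥ 10.528; the smallest integer is N = 11.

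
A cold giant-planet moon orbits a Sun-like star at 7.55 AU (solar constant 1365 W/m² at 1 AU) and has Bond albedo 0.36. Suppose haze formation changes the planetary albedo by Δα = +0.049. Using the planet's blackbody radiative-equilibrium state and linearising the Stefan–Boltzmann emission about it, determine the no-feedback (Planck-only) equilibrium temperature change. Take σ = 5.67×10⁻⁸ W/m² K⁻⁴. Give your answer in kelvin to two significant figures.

-1.7 kelvin

By the inverse-square law, S = 1365/7.55² = 23.95 W/m².
Reference equilibrium: T_e = [S(1−α)/(4σ)]^(1/4) = 90.67 K.
TOA radiative forcing: ΔF = −S·Δα/4 = −23.95·(+0.049)/4 = -0.2933 W/m².
Linearising σT⁴ gives d(σT⁴)/dT = 4σT_e³ = 0.1690 W/m² per K.
So ΔT₀ = -0.2933/0.1690 = -1.74 K.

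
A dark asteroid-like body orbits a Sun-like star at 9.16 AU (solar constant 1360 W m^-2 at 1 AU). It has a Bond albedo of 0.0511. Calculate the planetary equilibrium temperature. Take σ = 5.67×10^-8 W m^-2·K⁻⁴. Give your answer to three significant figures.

By the inverse-square law, S = 1360/9.16² = 16.21 W m^-2.
The planet absorbs (1−α)S over its disc πR² and re-emits over 4πR², so the mean absorbed flux is (1−0.0511)·16.21/4 = 3.845 W m^-2.
Set σT⁴ = 3.845 → T = (3.845/σ)^(1/4) = 90.75 K.

90.7 K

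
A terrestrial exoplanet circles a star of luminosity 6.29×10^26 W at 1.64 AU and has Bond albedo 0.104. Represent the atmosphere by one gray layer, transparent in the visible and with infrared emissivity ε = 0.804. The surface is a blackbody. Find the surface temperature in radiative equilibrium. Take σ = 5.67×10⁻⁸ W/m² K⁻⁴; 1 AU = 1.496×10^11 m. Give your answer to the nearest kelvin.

d = 1.64 × 1.496×10^11 m = 2.453×10^11 m.
Spreading L over a sphere of radius d: S = 6.29×10^26/(4π·2.45×10^11²) = 831.6 W/m².
Effective emission temperature (TOA balance): σT_e⁴ = S(1−α)/4 = 186.3 W/m² → T_e = 239.4 K.
Surface balance with a leaky layer gives σT_s⁴ = σT_e⁴·2/(2−ε), so T_s = T_e·[2/(2−0.804)]^(1/4) = 272.2 K.

272 kelvin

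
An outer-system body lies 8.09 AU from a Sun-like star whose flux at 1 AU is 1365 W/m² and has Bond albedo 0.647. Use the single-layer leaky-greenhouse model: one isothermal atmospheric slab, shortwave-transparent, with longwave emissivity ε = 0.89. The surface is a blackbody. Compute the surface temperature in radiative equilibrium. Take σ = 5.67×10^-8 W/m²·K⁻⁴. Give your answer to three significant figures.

87.5 K

Irradiance scales as 1/d², so S = 1365 W/m² × (1/8.09)² = 20.86 W/m².
Effective emission temperature (TOA balance): σT_e⁴ = S(1−α)/4 = 1.841 W/m² → T_e = 75.48 K.
The surface balance (absorbed SW + ε·downward IR = σT_s⁴) with T_a⁴ = T_s⁴/2 reduces to T_s = T_e·[2/(2−ε)]^¼ = 87.45 K.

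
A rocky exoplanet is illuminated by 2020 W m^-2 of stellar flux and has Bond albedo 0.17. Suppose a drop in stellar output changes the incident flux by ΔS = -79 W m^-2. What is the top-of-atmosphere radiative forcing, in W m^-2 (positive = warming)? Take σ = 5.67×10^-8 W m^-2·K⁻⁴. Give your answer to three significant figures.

-16.4 W m^-2

Only a fraction (1−α) is absorbed and it's spread over 4πR², so ΔF = (1−α)ΔS/4 = -16.39 W m^-2.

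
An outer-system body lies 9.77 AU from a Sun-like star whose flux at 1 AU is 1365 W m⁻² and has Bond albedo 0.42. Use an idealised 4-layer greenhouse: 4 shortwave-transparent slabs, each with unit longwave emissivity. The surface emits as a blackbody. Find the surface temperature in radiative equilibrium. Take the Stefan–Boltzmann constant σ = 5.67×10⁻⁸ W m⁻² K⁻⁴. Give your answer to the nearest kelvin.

Flux at the orbit: S = 1365/(9.77)² = 14.30 W m⁻².
OLR = S(1−α)/4 = 2.074 W m⁻²; the top layer radiates at T_e = 77.76 K.
For an N-layer opaque stack, T_s⁴ = (N+1)T_e⁴, hence T_s = (5)^(1/4)×77.76 K = 116.3 K.

116 K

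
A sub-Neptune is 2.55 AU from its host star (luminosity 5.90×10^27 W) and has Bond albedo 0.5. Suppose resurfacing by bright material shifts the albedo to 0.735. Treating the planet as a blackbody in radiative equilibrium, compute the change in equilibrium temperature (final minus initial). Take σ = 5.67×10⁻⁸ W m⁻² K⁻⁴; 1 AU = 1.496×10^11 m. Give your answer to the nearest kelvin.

-43 K

d = 2.55 × 1.496×10^11 m = 3.815×10^11 m.
S = L/(4πd²) = 3226 W m⁻².
Initial: T₁ = [S(1−0.5)/(4σ)]^(1/4) = 290.4 K.
With α = 0.735, T₂ = 247.8 K.
Change: 247.8 − 290.4 = -42.62 K.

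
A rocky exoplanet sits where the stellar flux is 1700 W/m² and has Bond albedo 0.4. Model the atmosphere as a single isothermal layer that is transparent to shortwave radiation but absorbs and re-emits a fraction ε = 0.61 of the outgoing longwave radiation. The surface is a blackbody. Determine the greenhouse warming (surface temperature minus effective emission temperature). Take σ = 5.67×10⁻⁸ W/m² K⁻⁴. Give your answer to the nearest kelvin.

25 kelvin

Effective emission temperature (TOA balance): σT_e⁴ = S(1−α)/4 = 255.0 W/m² → T_e = 259.0 K.
The surface balance (absorbed SW + ε·downward IR = σT_s⁴) with T_a⁴ = T_s⁴/2 reduces to T_s = T_e·[2/(2−ε)]^¼ = 283.6 K.
The atmosphere warms the surface by 24.66 K.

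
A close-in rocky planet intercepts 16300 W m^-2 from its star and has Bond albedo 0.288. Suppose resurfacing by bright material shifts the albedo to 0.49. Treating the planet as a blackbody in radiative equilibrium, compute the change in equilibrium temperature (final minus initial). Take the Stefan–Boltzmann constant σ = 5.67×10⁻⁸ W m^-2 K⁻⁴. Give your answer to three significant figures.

-38.1 kelvin

Before: T₁ = [16300·0.712/(4σ)]^(1/4) = 475.6 K.
With α = 0.49, T₂ = 437.6 K.
ΔT = T₂ − T₁ = -38.06 K.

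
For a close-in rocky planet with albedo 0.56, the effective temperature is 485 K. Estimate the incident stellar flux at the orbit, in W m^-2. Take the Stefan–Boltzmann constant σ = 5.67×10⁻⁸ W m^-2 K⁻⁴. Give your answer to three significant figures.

From S(1−α)/4 = σT⁴: S = 4σT⁴/(1−α).
The emitted flux is σT⁴ = 3137 W m^-2.
So S = 4×3137/(1−0.56) = 28520 W m^-2.

28500 W m^-2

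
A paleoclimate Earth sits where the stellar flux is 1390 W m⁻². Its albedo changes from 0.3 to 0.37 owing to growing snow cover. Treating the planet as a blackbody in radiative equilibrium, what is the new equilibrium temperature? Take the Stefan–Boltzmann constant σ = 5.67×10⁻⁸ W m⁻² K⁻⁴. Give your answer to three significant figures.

249 kelvin

With the new albedo, S(1−α₂)/4 = 218.9 W m⁻², so T₂ = 249.3 K.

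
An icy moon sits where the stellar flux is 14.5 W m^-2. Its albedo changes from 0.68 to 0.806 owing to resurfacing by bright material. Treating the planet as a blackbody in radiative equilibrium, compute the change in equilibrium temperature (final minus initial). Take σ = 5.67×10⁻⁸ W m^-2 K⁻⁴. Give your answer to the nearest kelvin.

Initial: T₁ = [S(1−0.68)/(4σ)]^(1/4) = 67.25 K.
Final:   T₂ = [S(1−0.806)/(4σ)]^(1/4) = 59.34 K.
ΔT = T₂ − T₁ = -7.909 K.

-8 K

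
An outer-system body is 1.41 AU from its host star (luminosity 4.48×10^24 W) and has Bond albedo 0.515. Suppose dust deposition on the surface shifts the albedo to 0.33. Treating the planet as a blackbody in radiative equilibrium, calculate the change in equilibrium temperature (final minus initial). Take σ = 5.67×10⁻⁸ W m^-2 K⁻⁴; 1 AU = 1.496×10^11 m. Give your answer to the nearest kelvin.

5 kelvin

d = 1.41 × 1.496×10^11 m = 2.109×10^11 m.
Flux at the orbit: S = L/(4πd²) = 4.48×10^24/(4π·(2.11×10^11)²) = 8.012 W m^-2.
Initial: T₁ = [S(1−0.515)/(4σ)]^(1/4) = 64.34 K.
Final:   T₂ = [S(1−0.33)/(4σ)]^(1/4) = 69.75 K.
Change: 69.75 − 64.34 = 5.413 K.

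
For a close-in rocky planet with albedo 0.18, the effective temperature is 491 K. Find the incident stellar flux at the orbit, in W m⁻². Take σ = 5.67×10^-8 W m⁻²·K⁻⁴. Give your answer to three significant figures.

16100 W m⁻²

Invert the energy balance for S: S = 4σT⁴/(1−α).
σT⁴ = 5.67×10⁻⁸·(491)⁴ = 3295 W m⁻².
So S = 4×3295/(1−0.18) = 16080 W m⁻².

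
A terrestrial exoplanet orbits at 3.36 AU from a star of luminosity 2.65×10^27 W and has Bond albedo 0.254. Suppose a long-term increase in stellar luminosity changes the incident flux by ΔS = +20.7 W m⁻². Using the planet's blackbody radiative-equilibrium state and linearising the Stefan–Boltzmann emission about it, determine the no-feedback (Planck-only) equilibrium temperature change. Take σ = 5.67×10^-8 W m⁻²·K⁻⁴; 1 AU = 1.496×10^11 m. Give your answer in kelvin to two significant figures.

d = 3.36 × 1.496×10^11 m = 5.027×10^11 m.
S = L/(4πd²) = 834.6 W m⁻².
Reference equilibrium: T_e = [S(1−α)/(4σ)]^(1/4) = 228.9 K.
Only a fraction (1−α) is absorbed and it's spread over 4πR², so ΔF = (1−α)ΔS/4 = 3.861 W m⁻².
Linearising σT⁴ gives d(σT⁴)/dT = 4σT_e³ = 2.720 W m⁻² per K.
So ΔT₀ = 3.861/2.720 = 1.42 K.

1.4 K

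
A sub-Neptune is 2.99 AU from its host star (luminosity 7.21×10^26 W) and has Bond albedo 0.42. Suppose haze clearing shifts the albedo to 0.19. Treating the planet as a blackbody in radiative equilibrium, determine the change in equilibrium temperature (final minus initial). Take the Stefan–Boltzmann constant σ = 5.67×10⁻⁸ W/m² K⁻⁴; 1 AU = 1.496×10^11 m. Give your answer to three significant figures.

d = 2.99 × 1.496×10^11 m = 4.473×10^11 m.
Spreading L over a sphere of radius d: S = 7.21×10^26/(4π·4.47×10^11²) = 286.8 W/m².
With α = 0.42, T₁ = 164.6 K.
After:  T₂ = [286.8·0.81/(4σ)]^(1/4) = 178.9 K.
Change: 178.9 − 164.6 = 14.33 K.

14.3 kelvin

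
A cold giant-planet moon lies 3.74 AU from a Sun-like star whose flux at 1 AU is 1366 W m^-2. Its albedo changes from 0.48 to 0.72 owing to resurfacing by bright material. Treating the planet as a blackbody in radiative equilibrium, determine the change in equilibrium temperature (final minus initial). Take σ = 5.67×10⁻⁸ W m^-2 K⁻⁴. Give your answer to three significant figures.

-17.5 K

By the inverse-square law, S = 1366/3.74² = 97.66 W m^-2.
With α = 0.48, T₁ = 122.3 K.
Final:   T₂ = [S(1−0.72)/(4σ)]^(1/4) = 104.8 K.
Change: 104.8 − 122.3 = -17.54 K.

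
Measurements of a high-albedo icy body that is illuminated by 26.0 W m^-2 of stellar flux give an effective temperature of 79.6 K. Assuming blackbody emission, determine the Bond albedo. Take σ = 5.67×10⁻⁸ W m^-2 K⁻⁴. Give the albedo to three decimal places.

Rearranging the radiative balance, α = 1 − 4σT⁴/S.
σT⁴ = 2.276 W m^-2, so 4σT⁴ = 9.105 W m^-2.
1−α = 9.105/26.00 = 0.3502, so α = 0.6498.

0.650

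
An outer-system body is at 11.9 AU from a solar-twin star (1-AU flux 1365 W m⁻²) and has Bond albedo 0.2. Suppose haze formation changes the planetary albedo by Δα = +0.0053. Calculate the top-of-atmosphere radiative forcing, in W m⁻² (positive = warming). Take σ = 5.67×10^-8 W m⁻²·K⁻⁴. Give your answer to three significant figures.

Irradiance scales as 1/d², so S = 1365 W m⁻² × (1/11.9)² = 9.639 W m⁻².
TOA radiative forcing: ΔF = −S·Δα/4 = −9.639·(+0.0053)/4 = -0.01277 W m⁻².

-0.0128 W m⁻²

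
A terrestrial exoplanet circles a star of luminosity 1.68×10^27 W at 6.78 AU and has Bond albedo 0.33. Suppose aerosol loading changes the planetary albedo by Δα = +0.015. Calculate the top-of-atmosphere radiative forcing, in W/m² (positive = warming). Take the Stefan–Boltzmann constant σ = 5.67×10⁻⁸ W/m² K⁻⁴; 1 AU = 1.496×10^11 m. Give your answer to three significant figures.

Orbital distance: d = 6.78 AU = 1.014×10^12 m.
Spreading L over a sphere of radius d: S = 1.68×10^27/(4π·1.01×10^12²) = 130.0 W/m².
ΔF = −(S/4)Δα = −(130.0/4)×(+0.015) = -0.4873 W/m².

-0.487 W/m²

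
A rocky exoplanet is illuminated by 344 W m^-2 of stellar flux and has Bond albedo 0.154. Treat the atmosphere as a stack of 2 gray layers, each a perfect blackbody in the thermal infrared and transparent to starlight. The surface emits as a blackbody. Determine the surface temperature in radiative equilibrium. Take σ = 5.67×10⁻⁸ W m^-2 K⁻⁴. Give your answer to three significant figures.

249 K

Top-of-atmosphere balance: σT_e⁴ = S(1−α)/4 = 72.76 W m^-2 → T_e = 189.3 K.
For an N-layer opaque stack, T_s⁴ = (N+1)T_e⁴, hence T_s = (3)^(1/4)×189.3 K = 249.1 K.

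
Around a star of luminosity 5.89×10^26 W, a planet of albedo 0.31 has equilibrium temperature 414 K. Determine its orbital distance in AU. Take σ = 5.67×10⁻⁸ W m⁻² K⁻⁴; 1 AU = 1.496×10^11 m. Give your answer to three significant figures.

0.466 AU

Required flux: S = 4σT⁴/(1−α) = 9656 W m⁻².
From L = 4πd²S, d = √(5.89×10^26/(4π·9656)) = 6.967×10^10 m = 0.4657 AU.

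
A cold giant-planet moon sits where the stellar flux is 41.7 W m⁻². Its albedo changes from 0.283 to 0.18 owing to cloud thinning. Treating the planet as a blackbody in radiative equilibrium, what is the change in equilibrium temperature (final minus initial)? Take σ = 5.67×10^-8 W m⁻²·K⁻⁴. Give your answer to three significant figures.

3.66 K

Before: T₁ = [41.70·0.717/(4σ)]^(1/4) = 107.2 K.
With α = 0.18, T₂ = 110.8 K.
ΔT = T₂ − T₁ = 3.657 K.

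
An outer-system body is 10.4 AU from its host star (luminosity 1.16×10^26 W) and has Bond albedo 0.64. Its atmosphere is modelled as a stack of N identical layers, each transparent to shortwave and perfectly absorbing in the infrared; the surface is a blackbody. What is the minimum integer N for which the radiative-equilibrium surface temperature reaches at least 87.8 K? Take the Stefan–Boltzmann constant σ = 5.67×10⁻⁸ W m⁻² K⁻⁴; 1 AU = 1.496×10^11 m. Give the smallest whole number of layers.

d = 10.4 × 1.496×10^11 m = 1.556×10^12 m.
Flux at the orbit: S = L/(4πd²) = 1.16×10^26/(4π·(1.56×10^12)²) = 3.813 W m⁻².
The effective emission temperature is T_e = [S(1−α)/(4σ)]^¼ = 49.60 K.
Since T_s⁴ = (N+1)T_e⁴, we need N ≥ (T_s/T_e)⁴ − 1 = 8.817.
So N ≥ 8.817; the smallest integer is N = 9.

9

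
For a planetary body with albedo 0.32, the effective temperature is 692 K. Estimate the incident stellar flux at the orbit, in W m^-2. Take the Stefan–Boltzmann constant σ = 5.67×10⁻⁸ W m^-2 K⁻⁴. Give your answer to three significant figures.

76500 W m^-2

From S(1−α)/4 = σT⁴: S = 4σT⁴/(1−α).
σT⁴ = 5.67×10⁻⁸·(692)⁴ = 13000 W m^-2.
S = 4·13000/0.68 = 76480 W m^-2.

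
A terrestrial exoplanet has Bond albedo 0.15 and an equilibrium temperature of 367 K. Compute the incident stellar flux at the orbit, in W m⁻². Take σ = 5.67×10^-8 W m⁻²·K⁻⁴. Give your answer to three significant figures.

Invert the energy balance for S: S = 4σT⁴/(1−α).
The emitted flux is σT⁴ = 1029 W m⁻².
S = 4·1029/0.85 = 4840 W m⁻².

4840 W m⁻²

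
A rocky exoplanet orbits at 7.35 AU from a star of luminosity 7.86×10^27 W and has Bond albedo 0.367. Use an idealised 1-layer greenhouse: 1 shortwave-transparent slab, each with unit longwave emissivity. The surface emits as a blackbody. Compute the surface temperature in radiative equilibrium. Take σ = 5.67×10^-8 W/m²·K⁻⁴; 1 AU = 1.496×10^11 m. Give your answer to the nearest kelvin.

Orbital distance: d = 7.35 AU = 1.100×10^12 m.
S = L/(4πd²) = 517.3 W/m².
OLR = S(1−α)/4 = 81.87 W/m²; the top layer radiates at T_e = 194.9 K.
Layer-by-layer balance gives σT_s⁴ = (N+1)σT_e⁴, so T_s = 2^¼·194.9 = 231.8 K.

232 K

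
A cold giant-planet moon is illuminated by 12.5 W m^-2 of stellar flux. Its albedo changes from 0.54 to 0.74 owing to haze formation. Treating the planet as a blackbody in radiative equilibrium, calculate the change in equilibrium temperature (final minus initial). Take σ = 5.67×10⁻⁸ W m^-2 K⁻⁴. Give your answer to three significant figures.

Initial: T₁ = [S(1−0.54)/(4σ)]^(1/4) = 70.96 K.
After:  T₂ = [12.50·0.26/(4σ)]^(1/4) = 61.53 K.
Change: 61.53 − 70.96 = -9.433 K.

-9.43 K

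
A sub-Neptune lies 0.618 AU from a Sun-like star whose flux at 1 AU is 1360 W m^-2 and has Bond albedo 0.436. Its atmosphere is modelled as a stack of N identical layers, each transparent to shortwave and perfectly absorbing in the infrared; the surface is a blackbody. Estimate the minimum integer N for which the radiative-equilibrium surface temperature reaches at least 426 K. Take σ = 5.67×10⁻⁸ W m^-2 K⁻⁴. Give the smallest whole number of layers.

3

Flux at the orbit: S = 1360/(0.618)² = 3561 W m^-2.
Top-of-atmosphere balance: σT_e⁴ = S(1−α)/4 = 502.1 W m^-2 → T_e = 306.8 K.
Since T_s⁴ = (N+1)T_e⁴, we need N ≥ (T_s/T_e)⁴ − 1 = 2.719.
The minimum whole number is N = 3.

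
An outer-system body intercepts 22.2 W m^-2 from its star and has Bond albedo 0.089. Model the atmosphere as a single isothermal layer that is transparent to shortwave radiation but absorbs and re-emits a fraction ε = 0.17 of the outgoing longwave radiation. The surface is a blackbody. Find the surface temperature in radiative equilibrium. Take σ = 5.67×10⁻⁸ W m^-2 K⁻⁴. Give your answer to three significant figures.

99.4 K

At the top of the atmosphere, σT_e⁴ = S(1−α)/4 = 5.056 W m^-2, giving T_e = 97.18 K.
Surface balance with a leaky layer gives σT_s⁴ = σT_e⁴·2/(2−ε), so T_s = T_e·[2/(2−0.17)]^(1/4) = 99.36 K.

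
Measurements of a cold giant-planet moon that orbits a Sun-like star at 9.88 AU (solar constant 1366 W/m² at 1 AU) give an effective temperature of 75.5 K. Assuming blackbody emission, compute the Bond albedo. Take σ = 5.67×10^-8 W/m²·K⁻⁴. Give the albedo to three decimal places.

Irradiance scales as 1/d², so S = 1366 W/m² × (1/9.88)² = 13.99 W/m².
Energy balance: S(1−α)/4 = σT⁴, so 1−α = 4σT⁴/S.
σT⁴ = 1.842 W/m², so 4σT⁴ = 7.369 W/m².
1−α = 7.369/13.99 = 0.5266, so α = 0.4734.

0.473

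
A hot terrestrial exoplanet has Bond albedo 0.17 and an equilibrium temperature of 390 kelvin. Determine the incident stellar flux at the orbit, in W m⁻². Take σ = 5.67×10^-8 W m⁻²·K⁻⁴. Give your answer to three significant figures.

6320 W m⁻²

From S(1−α)/4 = σT⁴: S = 4σT⁴/(1−α).
σT⁴ = 5.67×10⁻⁸·(390)⁴ = 1312 W m⁻².
So S = 4×1312/(1−0.17) = 6322 W m⁻².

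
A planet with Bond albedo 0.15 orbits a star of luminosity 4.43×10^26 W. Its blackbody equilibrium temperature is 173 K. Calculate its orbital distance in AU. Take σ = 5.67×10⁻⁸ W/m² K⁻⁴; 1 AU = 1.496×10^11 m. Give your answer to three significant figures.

2.57 AU

Energy balance gives S = 4σT⁴/(1−α) = 239.0 W/m².
From L = 4πd²S, d = √(4.43×10^26/(4π·239.0)) = 3.841×10^11 m = 2.567 AU.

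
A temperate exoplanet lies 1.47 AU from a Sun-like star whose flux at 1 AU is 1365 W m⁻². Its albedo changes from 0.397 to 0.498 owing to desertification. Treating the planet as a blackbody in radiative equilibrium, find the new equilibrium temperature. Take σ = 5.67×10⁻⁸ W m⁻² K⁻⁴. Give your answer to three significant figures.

193 kelvin

Flux at the orbit: S = 1365/(1.47)² = 631.7 W m⁻².
With the new albedo, S(1−α₂)/4 = 79.28 W m⁻², so T₂ = 193.4 K.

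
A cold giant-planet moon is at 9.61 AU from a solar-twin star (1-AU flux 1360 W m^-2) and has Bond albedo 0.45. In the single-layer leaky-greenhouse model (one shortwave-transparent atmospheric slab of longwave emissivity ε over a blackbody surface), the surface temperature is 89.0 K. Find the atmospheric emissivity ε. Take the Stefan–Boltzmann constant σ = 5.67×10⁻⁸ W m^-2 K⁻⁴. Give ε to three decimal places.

0.862

Irradiance scales as 1/d², so S = 1360 W m^-2 × (1/9.61)² = 14.73 W m^-2.
First, T_e = [14.73·(1−0.45)/(4σ)]^(1/4) = 77.30 K.
T_s⁴ = T_e⁴·2/(2−ε) → ε = 2 − 2(T_e/T_s)⁴ = 2 − 2·(77.30/89.0)⁴ = 0.8616.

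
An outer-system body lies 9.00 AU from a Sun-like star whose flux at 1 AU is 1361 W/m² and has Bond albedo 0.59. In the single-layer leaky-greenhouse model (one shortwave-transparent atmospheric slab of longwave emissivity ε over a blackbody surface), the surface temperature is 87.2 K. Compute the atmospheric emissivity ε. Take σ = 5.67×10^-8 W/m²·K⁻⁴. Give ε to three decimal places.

Irradiance scales as 1/d², so S = 1361 W/m² × (1/9.00)² = 16.80 W/m².
TOA balance gives T_e = 74.24 K.
Inverting T_s⁴ = 2T_e⁴/(2−ε): (T_e/T_s)⁴ = 0.5253, so ε = 2(1 − 0.5253) = 0.9493.

0.949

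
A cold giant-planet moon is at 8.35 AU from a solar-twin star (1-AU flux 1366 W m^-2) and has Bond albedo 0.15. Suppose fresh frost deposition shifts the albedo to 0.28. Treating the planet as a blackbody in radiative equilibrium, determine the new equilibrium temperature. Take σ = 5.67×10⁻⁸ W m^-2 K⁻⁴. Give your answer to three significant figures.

By the inverse-square law, S = 1366/8.35² = 19.59 W m^-2.
With the new albedo, S(1−α₂)/4 = 3.527 W m^-2, so T₂ = 88.81 K.

88.8 K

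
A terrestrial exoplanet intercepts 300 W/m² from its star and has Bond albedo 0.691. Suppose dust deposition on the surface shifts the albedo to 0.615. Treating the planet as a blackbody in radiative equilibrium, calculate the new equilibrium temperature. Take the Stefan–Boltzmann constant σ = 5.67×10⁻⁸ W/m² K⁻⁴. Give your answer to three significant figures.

With the new albedo, S(1−α₂)/4 = 28.88 W/m², so T₂ = 150.2 K.

150 kelvin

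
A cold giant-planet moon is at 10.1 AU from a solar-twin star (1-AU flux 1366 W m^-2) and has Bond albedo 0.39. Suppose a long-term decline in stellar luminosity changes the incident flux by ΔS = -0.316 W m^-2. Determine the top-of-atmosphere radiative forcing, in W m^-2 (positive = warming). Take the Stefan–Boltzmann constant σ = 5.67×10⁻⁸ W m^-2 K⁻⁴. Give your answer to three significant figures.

-0.0482 W m^-2

By the inverse-square law, S = 1366/10.1² = 13.39 W m^-2.
Only a fraction (1−α) is absorbed and it's spread over 4πR², so ΔF = (1−α)ΔS/4 = -0.04819 W m^-2.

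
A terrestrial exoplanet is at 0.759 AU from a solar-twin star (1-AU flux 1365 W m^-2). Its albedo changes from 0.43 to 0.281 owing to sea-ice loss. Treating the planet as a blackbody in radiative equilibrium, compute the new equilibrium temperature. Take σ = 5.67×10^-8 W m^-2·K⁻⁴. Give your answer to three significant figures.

Flux at the orbit: S = 1365/(0.759)² = 2369 W m^-2.
New equilibrium: T₂ = [(1−0.281)·2369/(4σ)]^(1/4) = 294.4 K.

294 K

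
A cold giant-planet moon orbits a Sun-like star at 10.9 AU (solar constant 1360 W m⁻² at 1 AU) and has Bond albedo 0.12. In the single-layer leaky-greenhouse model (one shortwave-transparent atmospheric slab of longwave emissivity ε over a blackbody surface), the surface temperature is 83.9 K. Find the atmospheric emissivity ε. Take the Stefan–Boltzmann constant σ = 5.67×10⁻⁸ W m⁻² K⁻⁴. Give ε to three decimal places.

Irradiance scales as 1/d², so S = 1360 W m⁻² × (1/10.9)² = 11.45 W m⁻².
Effective temperature: T_e = [S(1−α)/(4σ)]^(1/4) = 81.64 K.
Since (2−ε)/2 = (T_e/T_s)⁴ = 0.8964, ε = 0.2073.

0.207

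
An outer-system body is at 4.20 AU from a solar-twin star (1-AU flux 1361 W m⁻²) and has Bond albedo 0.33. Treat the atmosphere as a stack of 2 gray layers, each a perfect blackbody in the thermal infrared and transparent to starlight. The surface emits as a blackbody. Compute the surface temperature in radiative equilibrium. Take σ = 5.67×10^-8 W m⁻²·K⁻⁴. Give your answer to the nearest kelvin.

Irradiance scales as 1/d², so S = 1361 W m⁻² × (1/4.20)² = 77.15 W m⁻².
The effective emission temperature is T_e = [S(1−α)/(4σ)]^¼ = 122.9 K.
With N = 2 opaque layers, T_s = (N+1)^(1/4)·T_e = 3^(1/4)·122.9 = 161.7 K.

162 K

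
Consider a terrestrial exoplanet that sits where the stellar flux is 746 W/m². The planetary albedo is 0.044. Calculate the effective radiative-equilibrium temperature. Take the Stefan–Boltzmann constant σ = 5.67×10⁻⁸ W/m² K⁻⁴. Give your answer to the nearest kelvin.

Averaging over the sphere, the absorbed flux is S(1−α)/4 = 178.3 W/m².
Balancing against σT⁴: T = (178.3/5.67×10⁻⁸)^(1/4) = 236.8 K.

237 kelvin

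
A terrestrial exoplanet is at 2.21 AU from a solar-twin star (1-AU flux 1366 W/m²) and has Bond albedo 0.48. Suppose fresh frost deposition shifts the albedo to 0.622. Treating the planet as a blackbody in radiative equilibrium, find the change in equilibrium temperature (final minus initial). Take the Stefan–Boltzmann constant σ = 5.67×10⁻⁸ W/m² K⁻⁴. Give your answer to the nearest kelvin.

Irradiance scales as 1/d², so S = 1366 W/m² × (1/2.21)² = 279.7 W/m².
Before: T₁ = [279.7·0.52/(4σ)]^(1/4) = 159.1 K.
Final:   T₂ = [S(1−0.622)/(4σ)]^(1/4) = 146.9 K.
ΔT = T₂ − T₁ = -12.20 K.

-12 kelvin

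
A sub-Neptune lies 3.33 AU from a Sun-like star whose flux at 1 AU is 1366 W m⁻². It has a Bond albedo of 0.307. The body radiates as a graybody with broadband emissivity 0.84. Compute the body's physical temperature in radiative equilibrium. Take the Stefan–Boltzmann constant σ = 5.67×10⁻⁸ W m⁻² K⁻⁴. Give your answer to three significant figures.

145 kelvin

Irradiance scales as 1/d², so S = 1366 W m⁻² × (1/3.33)² = 123.2 W m⁻².
Absorbed flux (global mean): S(1−α)/4 = 123.2·0.693/4 = 21.34 W m⁻².
Radiative balance εσT⁴ = 21.34 gives T = [21.34/(0.84·σ)]^(1/4) = 145.5 K.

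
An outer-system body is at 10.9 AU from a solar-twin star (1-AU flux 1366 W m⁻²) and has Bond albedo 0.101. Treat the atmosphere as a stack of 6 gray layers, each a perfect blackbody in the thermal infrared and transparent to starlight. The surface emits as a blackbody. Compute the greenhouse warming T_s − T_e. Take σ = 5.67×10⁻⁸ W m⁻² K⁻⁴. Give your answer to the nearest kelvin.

Flux at the orbit: S = 1366/(10.9)² = 11.50 W m⁻².
The effective emission temperature is T_e = [S(1−α)/(4σ)]^¼ = 82.16 K.
T_s = (N+1)^(1/4)·T_e = 133.6 K.
So the greenhouse effect raises the surface by 133.6 − 82.16 = 51.48 K.

51 K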